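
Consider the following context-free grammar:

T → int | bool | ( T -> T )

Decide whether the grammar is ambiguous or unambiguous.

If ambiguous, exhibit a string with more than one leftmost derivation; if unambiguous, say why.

Unambiguous - every string in the language has a unique leftmost derivation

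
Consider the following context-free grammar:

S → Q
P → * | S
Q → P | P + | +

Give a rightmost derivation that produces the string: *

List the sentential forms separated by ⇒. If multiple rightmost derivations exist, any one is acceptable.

S ⇒ Q ⇒ P ⇒ *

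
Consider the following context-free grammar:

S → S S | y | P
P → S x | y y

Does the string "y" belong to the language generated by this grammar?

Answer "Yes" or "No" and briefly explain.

Yes - a valid derivation exists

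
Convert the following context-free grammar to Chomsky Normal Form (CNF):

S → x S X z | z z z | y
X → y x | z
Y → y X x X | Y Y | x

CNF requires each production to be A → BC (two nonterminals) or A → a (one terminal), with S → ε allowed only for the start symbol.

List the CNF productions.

TX → x; TZ → z; S → y; TY → y; X → z; Y → x; S → TX X0; X0 → S X1; X1 → X TZ; S → TZ X2; X2 → TZ TZ; X → TY TX; Y → TY X3; X3 → X X4; X4 → TX X; Y → Y Y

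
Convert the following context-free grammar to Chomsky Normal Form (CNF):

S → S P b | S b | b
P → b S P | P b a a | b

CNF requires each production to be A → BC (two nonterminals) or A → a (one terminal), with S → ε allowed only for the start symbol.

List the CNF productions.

TB → b; S → b; TA → a; P → b; S → S X0; X0 → P TB; S → S TB; P → TB X1; X1 → S P; P → P X2; X2 → TB X3; X3 → TA TA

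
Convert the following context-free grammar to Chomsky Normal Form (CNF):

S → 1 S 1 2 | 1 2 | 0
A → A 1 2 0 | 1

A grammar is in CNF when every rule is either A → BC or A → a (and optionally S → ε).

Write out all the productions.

T1 → 1; T2 → 2; S → 0; T0 → 0; A → 1; S → T1 X0; X0 → S X1; X1 → T1 T2; S → T1 T2; A → A X2; X2 → T1 X3; X3 → T2 T0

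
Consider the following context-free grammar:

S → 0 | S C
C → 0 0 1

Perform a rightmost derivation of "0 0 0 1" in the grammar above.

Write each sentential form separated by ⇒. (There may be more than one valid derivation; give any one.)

S ⇒ S C ⇒ S 0 0 1 ⇒ 0 0 0 1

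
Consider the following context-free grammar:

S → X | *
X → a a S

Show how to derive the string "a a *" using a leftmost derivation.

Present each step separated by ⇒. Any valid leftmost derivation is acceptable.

S ⇒ X ⇒ a a S ⇒ a a *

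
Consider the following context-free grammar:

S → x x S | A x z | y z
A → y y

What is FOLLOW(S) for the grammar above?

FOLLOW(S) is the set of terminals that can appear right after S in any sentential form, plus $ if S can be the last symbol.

We compute FOLLOW(S) using the standard algorithm.
FOLLOW(S) starts with {$}.
FIRST(A) = {y}
FIRST(S) = {x, y}
FOLLOW(A) = {x}
FOLLOW(S) = {$}
Therefore, FOLLOW(S) = {$}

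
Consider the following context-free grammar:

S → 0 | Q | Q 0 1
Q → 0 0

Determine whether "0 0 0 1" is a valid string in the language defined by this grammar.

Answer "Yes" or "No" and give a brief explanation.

Yes - a valid derivation exists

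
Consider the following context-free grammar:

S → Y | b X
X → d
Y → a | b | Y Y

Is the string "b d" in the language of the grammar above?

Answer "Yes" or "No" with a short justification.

Yes - a valid derivation exists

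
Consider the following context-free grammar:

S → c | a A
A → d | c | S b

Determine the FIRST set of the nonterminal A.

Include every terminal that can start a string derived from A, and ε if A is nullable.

We compute FIRST(A) using the standard algorithm.
FIRST(A) = {a, c, d}
FIRST(S) = {a, c}
Therefore, FIRST(A) = {a, c, d}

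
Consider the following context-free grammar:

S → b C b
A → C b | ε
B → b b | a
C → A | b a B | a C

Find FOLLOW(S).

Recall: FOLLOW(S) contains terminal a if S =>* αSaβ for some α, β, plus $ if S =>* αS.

We compute FOLLOW(S) using the standard algorithm.
FOLLOW(S) starts with {$}.
FIRST(A) = {a, b, ε}
FIRST(B) = {a, b}
FIRST(C) = {a, b, ε}
FIRST(S) = {b}
FOLLOW(A) = {b}
FOLLOW(B) = {b}
FOLLOW(C) = {b}
FOLLOW(S) = {$}
Therefore, FOLLOW(S) = {$}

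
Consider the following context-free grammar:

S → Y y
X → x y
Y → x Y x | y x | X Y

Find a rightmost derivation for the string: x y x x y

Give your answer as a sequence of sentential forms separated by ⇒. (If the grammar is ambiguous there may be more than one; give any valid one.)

S ⇒ Y y ⇒ x Y x y ⇒ x y x x y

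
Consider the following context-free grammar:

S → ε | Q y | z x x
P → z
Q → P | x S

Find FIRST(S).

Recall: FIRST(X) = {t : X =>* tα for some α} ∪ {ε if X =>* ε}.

We compute FIRST(S) using the standard algorithm.
FIRST(P) = {z}
FIRST(Q) = {x, z}
FIRST(S) = {x, z, ε}
Therefore, FIRST(S) = {x, z, ε}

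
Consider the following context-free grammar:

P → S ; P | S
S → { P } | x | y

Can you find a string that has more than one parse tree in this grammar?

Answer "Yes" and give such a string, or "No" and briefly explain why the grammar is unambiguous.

No - the grammar is unambiguous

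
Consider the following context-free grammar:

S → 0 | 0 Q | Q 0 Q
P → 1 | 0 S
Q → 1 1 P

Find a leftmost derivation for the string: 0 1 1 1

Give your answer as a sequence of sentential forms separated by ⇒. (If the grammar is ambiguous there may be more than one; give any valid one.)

S ⇒ 0 Q ⇒ 0 1 1 P ⇒ 0 1 1 1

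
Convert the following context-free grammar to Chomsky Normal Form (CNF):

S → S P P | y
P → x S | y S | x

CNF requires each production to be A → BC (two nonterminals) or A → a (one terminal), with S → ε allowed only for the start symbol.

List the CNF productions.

S → y; TX → x; TY → y; P → x; S → S X0; X0 → P P; P → TX S; P → TY S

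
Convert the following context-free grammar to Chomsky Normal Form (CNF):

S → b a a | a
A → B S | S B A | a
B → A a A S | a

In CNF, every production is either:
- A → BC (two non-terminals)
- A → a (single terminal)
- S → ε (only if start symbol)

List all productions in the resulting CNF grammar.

TB → b; TA → a; S → a; A → a; B → a; S → TB X0; X0 → TA TA; A → B S; A → S X1; X1 → B A; B → A X2; X2 → TA X3; X3 → A S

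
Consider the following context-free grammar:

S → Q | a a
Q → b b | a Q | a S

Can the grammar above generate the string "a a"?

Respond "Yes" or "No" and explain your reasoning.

Yes - a valid derivation exists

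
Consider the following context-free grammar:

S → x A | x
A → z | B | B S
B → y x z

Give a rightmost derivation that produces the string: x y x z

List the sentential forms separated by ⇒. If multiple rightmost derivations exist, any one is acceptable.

S ⇒ x A ⇒ x B ⇒ x y x z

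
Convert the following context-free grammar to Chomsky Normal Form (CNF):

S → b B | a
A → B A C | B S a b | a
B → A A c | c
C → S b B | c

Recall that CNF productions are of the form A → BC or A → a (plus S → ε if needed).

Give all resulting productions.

TB → b; S → a; TA → a; A → a; TC → c; B → c; C → c; S → TB B; A → B X0; X0 → A C; A → B X1; X1 → S X2; X2 → TA TB; B → A X3; X3 → A TC; C → S X4; X4 → TB B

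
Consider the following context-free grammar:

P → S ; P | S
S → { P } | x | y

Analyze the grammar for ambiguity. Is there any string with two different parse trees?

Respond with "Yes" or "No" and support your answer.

No - the grammar is unambiguous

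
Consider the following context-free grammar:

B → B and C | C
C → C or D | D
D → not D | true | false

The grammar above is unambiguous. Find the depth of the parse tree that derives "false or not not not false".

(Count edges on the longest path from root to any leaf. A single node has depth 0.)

6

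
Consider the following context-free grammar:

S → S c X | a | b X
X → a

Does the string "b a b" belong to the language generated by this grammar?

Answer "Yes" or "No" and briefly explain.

No - no valid derivation exists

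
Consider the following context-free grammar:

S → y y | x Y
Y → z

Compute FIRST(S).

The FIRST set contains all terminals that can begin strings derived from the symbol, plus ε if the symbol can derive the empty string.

We compute FIRST(S) using the standard algorithm.
FIRST(S) = {x, y}
FIRST(Y) = {z}
Therefore, FIRST(S) = {x, y}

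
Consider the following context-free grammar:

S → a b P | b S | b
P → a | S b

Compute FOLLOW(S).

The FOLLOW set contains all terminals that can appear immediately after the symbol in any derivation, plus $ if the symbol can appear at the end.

We compute FOLLOW(S) using the standard algorithm.
FOLLOW(S) starts with {$}.
FIRST(P) = {a, b}
FIRST(S) = {a, b}
FOLLOW(P) = {$, b}
FOLLOW(S) = {$, b}
Therefore, FOLLOW(S) = {$, b}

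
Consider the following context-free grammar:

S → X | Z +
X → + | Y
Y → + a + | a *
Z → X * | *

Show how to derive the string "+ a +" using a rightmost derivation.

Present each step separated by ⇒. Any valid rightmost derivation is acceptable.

S ⇒ X ⇒ Y ⇒ + a +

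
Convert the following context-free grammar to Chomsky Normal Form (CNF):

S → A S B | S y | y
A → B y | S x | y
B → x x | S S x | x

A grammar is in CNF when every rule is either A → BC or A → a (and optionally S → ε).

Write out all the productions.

TY → y; S → y; TX → x; A → y; B → x; S → A X0; X0 → S B; S → S TY; A → B TY; A → S TX; B → TX TX; B → S X1; X1 → S TX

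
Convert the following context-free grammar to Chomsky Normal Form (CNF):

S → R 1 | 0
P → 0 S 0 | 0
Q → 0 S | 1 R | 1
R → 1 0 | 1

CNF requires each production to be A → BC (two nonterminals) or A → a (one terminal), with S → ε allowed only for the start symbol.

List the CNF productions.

T1 → 1; S → 0; T0 → 0; P → 0; Q → 1; R → 1; S → R T1; P → T0 X0; X0 → S T0; Q → T0 S; Q → T1 R; R → T1 T0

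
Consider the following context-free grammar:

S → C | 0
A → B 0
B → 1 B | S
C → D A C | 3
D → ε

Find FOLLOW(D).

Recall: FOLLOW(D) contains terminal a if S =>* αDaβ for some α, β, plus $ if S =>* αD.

We compute FOLLOW(D) using the standard algorithm.
FOLLOW(S) starts with {$}.
FIRST(A) = {0, 1, 3}
FIRST(B) = {0, 1, 3}
FIRST(C) = {0, 1, 3}
FIRST(D) = {ε}
FIRST(S) = {0, 1, 3}
FOLLOW(A) = {0, 1, 3}
FOLLOW(B) = {0}
FOLLOW(C) = {$, 0}
FOLLOW(D) = {0, 1, 3}
FOLLOW(S) = {$, 0}
Therefore, FOLLOW(D) = {0, 1, 3}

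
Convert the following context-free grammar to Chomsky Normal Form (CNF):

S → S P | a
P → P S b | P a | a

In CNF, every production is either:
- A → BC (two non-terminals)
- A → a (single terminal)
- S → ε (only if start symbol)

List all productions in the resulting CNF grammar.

S → a; TB → b; TA → a; P → a; S → S P; P → P X0; X0 → S TB; P → P TA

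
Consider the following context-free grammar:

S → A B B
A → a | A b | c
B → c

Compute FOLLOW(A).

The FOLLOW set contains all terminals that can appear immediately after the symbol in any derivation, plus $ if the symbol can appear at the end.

We compute FOLLOW(A) using the standard algorithm.
FOLLOW(S) starts with {$}.
FIRST(A) = {a, c}
FIRST(B) = {c}
FIRST(S) = {a, c}
FOLLOW(A) = {b, c}
FOLLOW(B) = {$, c}
FOLLOW(S) = {$}
Therefore, FOLLOW(A) = {b, c}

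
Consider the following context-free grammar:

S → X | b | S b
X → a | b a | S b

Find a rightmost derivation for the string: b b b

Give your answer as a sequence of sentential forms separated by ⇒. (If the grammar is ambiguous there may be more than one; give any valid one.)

S ⇒ S b ⇒ S b b ⇒ b b b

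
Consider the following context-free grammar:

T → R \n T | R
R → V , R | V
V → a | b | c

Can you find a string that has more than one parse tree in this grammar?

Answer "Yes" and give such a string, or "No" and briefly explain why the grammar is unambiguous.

No - the grammar is unambiguous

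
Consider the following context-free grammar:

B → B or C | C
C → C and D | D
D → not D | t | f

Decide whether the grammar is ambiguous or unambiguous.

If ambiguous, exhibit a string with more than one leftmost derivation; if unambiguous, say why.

Unambiguous - every string in the language has a unique leftmost derivation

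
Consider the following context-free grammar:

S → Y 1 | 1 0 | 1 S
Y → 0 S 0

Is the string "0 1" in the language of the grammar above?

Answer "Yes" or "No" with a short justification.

No - no valid derivation exists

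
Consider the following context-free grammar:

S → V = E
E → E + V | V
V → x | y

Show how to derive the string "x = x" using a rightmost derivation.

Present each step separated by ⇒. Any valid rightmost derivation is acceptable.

S ⇒ V = E ⇒ V = V ⇒ V = x ⇒ x = x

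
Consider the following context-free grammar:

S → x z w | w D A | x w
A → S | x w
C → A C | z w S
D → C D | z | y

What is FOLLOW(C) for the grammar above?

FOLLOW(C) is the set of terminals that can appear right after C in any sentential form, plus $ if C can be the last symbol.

We compute FOLLOW(C) using the standard algorithm.
FOLLOW(S) starts with {$}.
FIRST(A) = {w, x}
FIRST(C) = {w, x, z}
FIRST(D) = {w, x, y, z}
FIRST(S) = {w, x}
FOLLOW(A) = {$, w, x, y, z}
FOLLOW(C) = {w, x, y, z}
FOLLOW(D) = {w, x}
FOLLOW(S) = {$, w, x, y, z}
Therefore, FOLLOW(C) = {w, x, y, z}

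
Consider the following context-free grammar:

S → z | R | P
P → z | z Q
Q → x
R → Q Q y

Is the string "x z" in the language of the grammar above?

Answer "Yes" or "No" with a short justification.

No - no valid derivation exists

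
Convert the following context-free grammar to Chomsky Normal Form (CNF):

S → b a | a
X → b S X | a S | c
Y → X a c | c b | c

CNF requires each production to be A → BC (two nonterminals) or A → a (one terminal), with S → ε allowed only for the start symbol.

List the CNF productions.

TB → b; TA → a; S → a; X → c; TC → c; Y → c; S → TB TA; X → TB X0; X0 → S X; X → TA S; Y → X X1; X1 → TA TC; Y → TC TB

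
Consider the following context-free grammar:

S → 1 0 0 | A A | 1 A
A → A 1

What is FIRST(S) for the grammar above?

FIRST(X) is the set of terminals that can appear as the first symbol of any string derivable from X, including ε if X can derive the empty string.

We compute FIRST(S) using the standard algorithm.
FIRST(A) = {}
FIRST(S) = {1}
Therefore, FIRST(S) = {1}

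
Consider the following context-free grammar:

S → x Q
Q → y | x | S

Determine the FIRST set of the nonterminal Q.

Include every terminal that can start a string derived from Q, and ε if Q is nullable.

We compute FIRST(Q) using the standard algorithm.
FIRST(Q) = {x, y}
FIRST(S) = {x}
Therefore, FIRST(Q) = {x, y}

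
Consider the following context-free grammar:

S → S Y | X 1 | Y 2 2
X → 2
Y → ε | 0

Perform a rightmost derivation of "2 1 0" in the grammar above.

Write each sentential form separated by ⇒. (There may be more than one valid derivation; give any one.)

S ⇒ S Y ⇒ S 0 ⇒ X 1 0 ⇒ 2 1 0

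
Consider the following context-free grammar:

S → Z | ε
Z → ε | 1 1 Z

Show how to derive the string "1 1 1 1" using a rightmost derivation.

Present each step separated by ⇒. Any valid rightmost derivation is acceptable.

S ⇒ Z ⇒ 1 1 Z ⇒ 1 1 1 1 Z ⇒ 1 1 1 1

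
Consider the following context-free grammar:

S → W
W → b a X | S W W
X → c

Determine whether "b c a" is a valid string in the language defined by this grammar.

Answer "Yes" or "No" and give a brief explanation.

No - no valid derivation exists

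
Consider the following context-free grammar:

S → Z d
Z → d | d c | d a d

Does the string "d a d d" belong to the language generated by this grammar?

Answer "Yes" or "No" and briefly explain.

Yes - a valid derivation exists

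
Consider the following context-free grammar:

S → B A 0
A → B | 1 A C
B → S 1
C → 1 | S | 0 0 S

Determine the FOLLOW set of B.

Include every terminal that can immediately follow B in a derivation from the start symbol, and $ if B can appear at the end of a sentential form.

We compute FOLLOW(B) using the standard algorithm.
FOLLOW(S) starts with {$}.
FIRST(A) = {1}
FIRST(B) = {}
FIRST(C) = {0, 1}
FIRST(S) = {}
FOLLOW(A) = {0, 1}
FOLLOW(B) = {0, 1}
FOLLOW(C) = {0, 1}
FOLLOW(S) = {$, 0, 1}
Therefore, FOLLOW(B) = {0, 1}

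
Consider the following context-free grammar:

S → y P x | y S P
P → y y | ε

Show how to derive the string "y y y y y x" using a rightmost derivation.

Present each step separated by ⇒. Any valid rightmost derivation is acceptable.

S ⇒ y S P ⇒ y S ⇒ y y S P ⇒ y y S ⇒ y y y P x ⇒ y y y y y x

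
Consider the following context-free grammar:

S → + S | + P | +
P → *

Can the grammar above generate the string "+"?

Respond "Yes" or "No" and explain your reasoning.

Yes - a valid derivation exists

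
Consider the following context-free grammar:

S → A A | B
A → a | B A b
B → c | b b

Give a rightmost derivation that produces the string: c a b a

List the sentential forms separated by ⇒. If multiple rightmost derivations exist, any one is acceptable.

S ⇒ A A ⇒ A a ⇒ B A b a ⇒ B a b a ⇒ c a b a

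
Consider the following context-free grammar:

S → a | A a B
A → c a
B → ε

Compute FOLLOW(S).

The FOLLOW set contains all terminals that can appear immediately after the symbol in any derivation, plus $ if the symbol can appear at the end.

We compute FOLLOW(S) using the standard algorithm.
FOLLOW(S) starts with {$}.
FIRST(A) = {c}
FIRST(B) = {ε}
FIRST(S) = {a, c}
FOLLOW(A) = {a}
FOLLOW(B) = {$}
FOLLOW(S) = {$}
Therefore, FOLLOW(S) = {$}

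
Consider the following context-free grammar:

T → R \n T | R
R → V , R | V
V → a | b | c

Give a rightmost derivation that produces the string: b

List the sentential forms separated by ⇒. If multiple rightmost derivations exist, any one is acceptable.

T ⇒ R ⇒ V ⇒ b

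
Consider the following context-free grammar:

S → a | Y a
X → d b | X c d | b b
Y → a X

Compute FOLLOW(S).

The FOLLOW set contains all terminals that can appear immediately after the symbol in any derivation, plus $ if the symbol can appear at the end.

We compute FOLLOW(S) using the standard algorithm.
FOLLOW(S) starts with {$}.
FIRST(S) = {a}
FIRST(X) = {b, d}
FIRST(Y) = {a}
FOLLOW(S) = {$}
FOLLOW(X) = {a, c}
FOLLOW(Y) = {a}
Therefore, FOLLOW(S) = {$}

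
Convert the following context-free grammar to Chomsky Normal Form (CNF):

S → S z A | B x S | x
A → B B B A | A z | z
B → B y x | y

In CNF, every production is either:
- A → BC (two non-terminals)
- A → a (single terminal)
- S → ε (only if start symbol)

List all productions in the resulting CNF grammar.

TZ → z; TX → x; S → x; A → z; TY → y; B → y; S → S X0; X0 → TZ A; S → B X1; X1 → TX S; A → B X2; X2 → B X3; X3 → B A; A → A TZ; B → B X4; X4 → TY TX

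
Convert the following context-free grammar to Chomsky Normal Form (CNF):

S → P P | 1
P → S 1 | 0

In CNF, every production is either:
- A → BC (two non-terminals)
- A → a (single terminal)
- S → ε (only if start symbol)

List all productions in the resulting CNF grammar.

S → 1; T1 → 1; P → 0; S → P P; P → S T1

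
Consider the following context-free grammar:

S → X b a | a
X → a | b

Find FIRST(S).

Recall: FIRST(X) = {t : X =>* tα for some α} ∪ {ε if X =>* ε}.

We compute FIRST(S) using the standard algorithm.
FIRST(S) = {a, b}
FIRST(X) = {a, b}
Therefore, FIRST(S) = {a, b}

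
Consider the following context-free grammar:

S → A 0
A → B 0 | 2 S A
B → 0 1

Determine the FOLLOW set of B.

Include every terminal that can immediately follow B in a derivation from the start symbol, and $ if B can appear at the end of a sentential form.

We compute FOLLOW(B) using the standard algorithm.
FOLLOW(S) starts with {$}.
FIRST(A) = {0, 2}
FIRST(B) = {0}
FIRST(S) = {0, 2}
FOLLOW(A) = {0}
FOLLOW(B) = {0}
FOLLOW(S) = {$, 0, 2}
Therefore, FOLLOW(B) = {0}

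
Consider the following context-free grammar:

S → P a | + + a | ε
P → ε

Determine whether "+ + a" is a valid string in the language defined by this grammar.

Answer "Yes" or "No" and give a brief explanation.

Yes - a valid derivation exists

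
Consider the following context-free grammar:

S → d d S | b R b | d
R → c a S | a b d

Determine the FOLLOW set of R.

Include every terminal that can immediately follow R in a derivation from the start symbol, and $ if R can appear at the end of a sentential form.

We compute FOLLOW(R) using the standard algorithm.
FOLLOW(S) starts with {$}.
FIRST(R) = {a, c}
FIRST(S) = {b, d}
FOLLOW(R) = {b}
FOLLOW(S) = {$, b}
Therefore, FOLLOW(R) = {b}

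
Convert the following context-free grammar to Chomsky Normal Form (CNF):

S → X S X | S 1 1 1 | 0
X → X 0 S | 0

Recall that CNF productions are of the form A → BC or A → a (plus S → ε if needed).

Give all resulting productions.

T1 → 1; S → 0; T0 → 0; X → 0; S → X X0; X0 → S X; S → S X1; X1 → T1 X2; X2 → T1 T1; X → X X3; X3 → T0 S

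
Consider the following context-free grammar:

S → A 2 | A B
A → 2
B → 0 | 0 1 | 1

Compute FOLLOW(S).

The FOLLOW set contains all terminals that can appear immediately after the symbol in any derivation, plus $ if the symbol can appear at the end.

We compute FOLLOW(S) using the standard algorithm.
FOLLOW(S) starts with {$}.
FIRST(A) = {2}
FIRST(B) = {0, 1}
FIRST(S) = {2}
FOLLOW(A) = {0, 1, 2}
FOLLOW(B) = {$}
FOLLOW(S) = {$}
Therefore, FOLLOW(S) = {$}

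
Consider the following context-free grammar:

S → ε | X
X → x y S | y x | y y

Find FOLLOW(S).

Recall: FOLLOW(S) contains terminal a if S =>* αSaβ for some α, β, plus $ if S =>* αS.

We compute FOLLOW(S) using the standard algorithm.
FOLLOW(S) starts with {$}.
FIRST(S) = {x, y, ε}
FIRST(X) = {x, y}
FOLLOW(S) = {$}
FOLLOW(X) = {$}
Therefore, FOLLOW(S) = {$}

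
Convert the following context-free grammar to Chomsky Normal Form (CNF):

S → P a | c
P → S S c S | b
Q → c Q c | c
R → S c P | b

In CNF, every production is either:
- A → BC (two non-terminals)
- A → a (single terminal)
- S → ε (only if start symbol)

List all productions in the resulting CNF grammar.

TA → a; S → c; TC → c; P → b; Q → c; R → b; S → P TA; P → S X0; X0 → S X1; X1 → TC S; Q → TC X2; X2 → Q TC; R → S X3; X3 → TC P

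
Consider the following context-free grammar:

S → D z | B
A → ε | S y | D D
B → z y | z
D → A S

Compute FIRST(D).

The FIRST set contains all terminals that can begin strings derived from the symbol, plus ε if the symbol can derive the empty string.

We compute FIRST(D) using the standard algorithm.
FIRST(A) = {z, ε}
FIRST(B) = {z}
FIRST(D) = {z}
FIRST(S) = {z}
Therefore, FIRST(D) = {z}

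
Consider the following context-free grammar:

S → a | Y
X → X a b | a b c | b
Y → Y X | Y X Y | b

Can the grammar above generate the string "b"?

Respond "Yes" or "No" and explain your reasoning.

Yes - a valid derivation exists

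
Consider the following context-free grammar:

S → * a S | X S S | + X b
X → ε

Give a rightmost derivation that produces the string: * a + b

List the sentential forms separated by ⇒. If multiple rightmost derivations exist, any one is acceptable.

S ⇒ * a S ⇒ * a + X b ⇒ * a + b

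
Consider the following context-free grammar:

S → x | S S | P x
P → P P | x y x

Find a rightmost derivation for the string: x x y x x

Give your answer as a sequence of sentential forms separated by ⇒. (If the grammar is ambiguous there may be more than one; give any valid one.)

S ⇒ S S ⇒ S P x ⇒ S x y x x ⇒ x x y x x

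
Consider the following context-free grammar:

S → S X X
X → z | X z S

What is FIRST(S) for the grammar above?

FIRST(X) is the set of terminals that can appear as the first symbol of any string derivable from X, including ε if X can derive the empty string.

We compute FIRST(S) using the standard algorithm.
FIRST(S) = {}
FIRST(X) = {z}
Therefore, FIRST(S) = {}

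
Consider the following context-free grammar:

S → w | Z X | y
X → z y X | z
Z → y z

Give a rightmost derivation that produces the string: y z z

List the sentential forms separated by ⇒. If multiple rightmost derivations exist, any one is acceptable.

S ⇒ Z X ⇒ Z z ⇒ y z z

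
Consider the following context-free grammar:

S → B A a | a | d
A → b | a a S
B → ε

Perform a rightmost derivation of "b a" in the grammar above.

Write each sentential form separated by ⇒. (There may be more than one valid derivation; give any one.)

S ⇒ B A a ⇒ B b a ⇒ b a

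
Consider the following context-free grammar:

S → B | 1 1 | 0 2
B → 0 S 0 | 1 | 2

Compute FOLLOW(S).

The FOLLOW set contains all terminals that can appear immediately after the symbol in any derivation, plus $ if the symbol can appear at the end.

We compute FOLLOW(S) using the standard algorithm.
FOLLOW(S) starts with {$}.
FIRST(B) = {0, 1, 2}
FIRST(S) = {0, 1, 2}
FOLLOW(B) = {$, 0}
FOLLOW(S) = {$, 0}
Therefore, FOLLOW(S) = {$, 0}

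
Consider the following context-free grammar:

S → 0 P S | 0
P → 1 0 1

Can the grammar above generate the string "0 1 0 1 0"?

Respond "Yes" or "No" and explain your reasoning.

Yes - a valid derivation exists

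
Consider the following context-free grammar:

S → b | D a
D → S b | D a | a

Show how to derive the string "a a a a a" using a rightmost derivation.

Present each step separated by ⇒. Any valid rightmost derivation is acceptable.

S ⇒ D a ⇒ D a a ⇒ D a a a ⇒ D a a a a ⇒ a a a a a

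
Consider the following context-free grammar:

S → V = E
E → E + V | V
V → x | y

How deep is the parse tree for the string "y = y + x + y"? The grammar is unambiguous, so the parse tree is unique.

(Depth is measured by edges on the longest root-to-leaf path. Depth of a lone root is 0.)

5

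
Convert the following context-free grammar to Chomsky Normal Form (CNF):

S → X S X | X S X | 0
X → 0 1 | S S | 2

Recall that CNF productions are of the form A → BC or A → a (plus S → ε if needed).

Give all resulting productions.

S → 0; T0 → 0; T1 → 1; X → 2; S → X X0; X0 → S X; S → X X1; X1 → S X; X → T0 T1; X → S S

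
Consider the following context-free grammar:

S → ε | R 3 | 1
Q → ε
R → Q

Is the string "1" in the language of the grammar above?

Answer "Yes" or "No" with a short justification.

Yes - a valid derivation exists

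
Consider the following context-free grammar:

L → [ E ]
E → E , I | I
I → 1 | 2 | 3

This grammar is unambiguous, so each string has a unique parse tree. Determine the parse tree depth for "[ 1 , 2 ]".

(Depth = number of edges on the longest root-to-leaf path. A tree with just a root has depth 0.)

4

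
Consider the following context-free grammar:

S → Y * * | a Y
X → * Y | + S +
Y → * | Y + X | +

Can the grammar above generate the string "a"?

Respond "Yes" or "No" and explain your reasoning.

No - no valid derivation exists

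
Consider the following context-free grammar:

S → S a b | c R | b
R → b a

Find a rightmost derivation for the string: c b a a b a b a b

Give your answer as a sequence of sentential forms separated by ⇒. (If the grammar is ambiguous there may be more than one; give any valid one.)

S ⇒ S a b ⇒ S a b a b ⇒ S a b a b a b ⇒ c R a b a b a b ⇒ c b a a b a b a b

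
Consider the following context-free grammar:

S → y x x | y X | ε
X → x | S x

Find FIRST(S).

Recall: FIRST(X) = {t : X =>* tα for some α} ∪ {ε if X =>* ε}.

We compute FIRST(S) using the standard algorithm.
FIRST(S) = {y, ε}
FIRST(X) = {x, y}
Therefore, FIRST(S) = {y, ε}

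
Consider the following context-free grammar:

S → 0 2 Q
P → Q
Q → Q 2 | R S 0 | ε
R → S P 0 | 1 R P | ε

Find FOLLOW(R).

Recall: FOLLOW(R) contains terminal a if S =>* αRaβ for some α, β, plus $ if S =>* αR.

We compute FOLLOW(R) using the standard algorithm.
FOLLOW(S) starts with {$}.
FIRST(P) = {0, 1, 2, ε}
FIRST(Q) = {0, 1, 2, ε}
FIRST(R) = {0, 1, ε}
FIRST(S) = {0}
FOLLOW(P) = {0, 1, 2}
FOLLOW(Q) = {$, 0, 1, 2}
FOLLOW(R) = {0, 1, 2}
FOLLOW(S) = {$, 0, 1, 2}
Therefore, FOLLOW(R) = {0, 1, 2}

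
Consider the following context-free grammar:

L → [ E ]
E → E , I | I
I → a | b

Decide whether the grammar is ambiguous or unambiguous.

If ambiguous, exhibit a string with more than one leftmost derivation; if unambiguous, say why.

Unambiguous - every string in the language has a unique leftmost derivation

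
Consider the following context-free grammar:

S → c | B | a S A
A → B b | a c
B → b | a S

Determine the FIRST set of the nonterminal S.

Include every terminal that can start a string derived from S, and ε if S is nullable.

We compute FIRST(S) using the standard algorithm.
FIRST(A) = {a, b}
FIRST(B) = {a, b}
FIRST(S) = {a, b, c}
Therefore, FIRST(S) = {a, b, c}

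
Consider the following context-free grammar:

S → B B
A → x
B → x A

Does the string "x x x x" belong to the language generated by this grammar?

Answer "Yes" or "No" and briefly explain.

Yes - a valid derivation exists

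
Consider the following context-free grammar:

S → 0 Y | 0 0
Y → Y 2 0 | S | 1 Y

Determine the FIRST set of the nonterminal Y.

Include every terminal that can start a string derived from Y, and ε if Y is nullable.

We compute FIRST(Y) using the standard algorithm.
FIRST(S) = {0}
FIRST(Y) = {0, 1}
Therefore, FIRST(Y) = {0, 1}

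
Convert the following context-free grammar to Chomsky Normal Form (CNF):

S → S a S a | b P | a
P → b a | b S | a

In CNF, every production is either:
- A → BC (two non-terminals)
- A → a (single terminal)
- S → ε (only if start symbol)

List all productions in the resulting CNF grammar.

TA → a; TB → b; S → a; P → a; S → S X0; X0 → TA X1; X1 → S TA; S → TB P; P → TB TA; P → TB S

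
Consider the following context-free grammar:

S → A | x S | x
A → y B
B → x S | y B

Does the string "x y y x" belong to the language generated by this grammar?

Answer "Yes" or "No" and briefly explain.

No - no valid derivation exists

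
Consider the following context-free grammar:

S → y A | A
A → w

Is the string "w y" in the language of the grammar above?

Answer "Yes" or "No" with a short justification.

No - no valid derivation exists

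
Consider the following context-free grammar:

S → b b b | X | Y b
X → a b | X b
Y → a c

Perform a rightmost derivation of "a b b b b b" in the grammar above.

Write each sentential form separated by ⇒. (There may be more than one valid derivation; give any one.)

S ⇒ X ⇒ X b ⇒ X b b ⇒ X b b b ⇒ X b b b b ⇒ a b b b b b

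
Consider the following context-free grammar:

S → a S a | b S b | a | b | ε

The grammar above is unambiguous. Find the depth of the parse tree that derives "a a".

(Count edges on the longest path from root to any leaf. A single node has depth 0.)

2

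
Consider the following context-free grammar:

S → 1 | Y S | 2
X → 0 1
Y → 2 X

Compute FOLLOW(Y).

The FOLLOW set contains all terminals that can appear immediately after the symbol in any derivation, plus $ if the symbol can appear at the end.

We compute FOLLOW(Y) using the standard algorithm.
FOLLOW(S) starts with {$}.
FIRST(S) = {1, 2}
FIRST(X) = {0}
FIRST(Y) = {2}
FOLLOW(S) = {$}
FOLLOW(X) = {1, 2}
FOLLOW(Y) = {1, 2}
Therefore, FOLLOW(Y) = {1, 2}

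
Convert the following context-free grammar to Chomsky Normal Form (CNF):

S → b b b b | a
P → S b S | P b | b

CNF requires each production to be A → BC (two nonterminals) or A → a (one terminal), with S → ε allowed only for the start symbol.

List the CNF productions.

TB → b; S → a; P → b; S → TB X0; X0 → TB X1; X1 → TB TB; P → S X2; X2 → TB S; P → P TB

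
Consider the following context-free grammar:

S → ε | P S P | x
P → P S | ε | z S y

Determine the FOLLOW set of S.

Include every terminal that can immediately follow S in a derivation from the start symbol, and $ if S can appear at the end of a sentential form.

We compute FOLLOW(S) using the standard algorithm.
FOLLOW(S) starts with {$}.
FIRST(P) = {x, z, ε}
FIRST(S) = {x, z, ε}
FOLLOW(P) = {$, x, y, z}
FOLLOW(S) = {$, x, y, z}
Therefore, FOLLOW(S) = {$, x, y, z}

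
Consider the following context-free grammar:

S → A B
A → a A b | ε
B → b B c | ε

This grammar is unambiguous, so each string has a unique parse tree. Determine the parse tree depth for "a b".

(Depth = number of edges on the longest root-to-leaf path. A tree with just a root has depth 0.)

3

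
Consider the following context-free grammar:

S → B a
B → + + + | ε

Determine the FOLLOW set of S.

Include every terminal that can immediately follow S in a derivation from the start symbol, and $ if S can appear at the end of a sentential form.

We compute FOLLOW(S) using the standard algorithm.
FOLLOW(S) starts with {$}.
FIRST(B) = {+, ε}
FIRST(S) = {+, a}
FOLLOW(B) = {a}
FOLLOW(S) = {$}
Therefore, FOLLOW(S) = {$}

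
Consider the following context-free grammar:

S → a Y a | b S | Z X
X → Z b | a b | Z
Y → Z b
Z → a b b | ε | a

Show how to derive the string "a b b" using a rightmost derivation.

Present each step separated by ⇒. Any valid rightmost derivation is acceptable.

S ⇒ Z X ⇒ Z Z ⇒ Z a b b ⇒ a b b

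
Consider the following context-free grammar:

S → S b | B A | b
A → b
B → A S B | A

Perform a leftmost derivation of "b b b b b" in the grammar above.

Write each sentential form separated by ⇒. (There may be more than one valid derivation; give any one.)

S ⇒ S b ⇒ S b b ⇒ S b b b ⇒ B A b b b ⇒ A A b b b ⇒ b A b b b ⇒ b b b b b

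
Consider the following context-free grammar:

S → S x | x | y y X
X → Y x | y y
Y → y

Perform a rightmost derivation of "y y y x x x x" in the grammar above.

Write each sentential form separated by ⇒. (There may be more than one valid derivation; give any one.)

S ⇒ S x ⇒ S x x ⇒ S x x x ⇒ y y X x x x ⇒ y y Y x x x x ⇒ y y y x x x x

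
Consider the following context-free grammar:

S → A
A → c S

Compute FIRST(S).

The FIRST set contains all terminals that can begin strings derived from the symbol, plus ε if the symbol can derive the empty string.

We compute FIRST(S) using the standard algorithm.
FIRST(A) = {c}
FIRST(S) = {c}
Therefore, FIRST(S) = {c}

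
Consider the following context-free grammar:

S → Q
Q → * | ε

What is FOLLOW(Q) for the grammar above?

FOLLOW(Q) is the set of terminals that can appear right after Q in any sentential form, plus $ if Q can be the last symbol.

We compute FOLLOW(Q) using the standard algorithm.
FOLLOW(S) starts with {$}.
FIRST(Q) = {*, ε}
FIRST(S) = {*, ε}
FOLLOW(Q) = {$}
FOLLOW(S) = {$}
Therefore, FOLLOW(Q) = {$}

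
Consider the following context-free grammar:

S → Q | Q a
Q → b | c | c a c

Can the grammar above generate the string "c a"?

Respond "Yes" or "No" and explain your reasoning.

Yes - a valid derivation exists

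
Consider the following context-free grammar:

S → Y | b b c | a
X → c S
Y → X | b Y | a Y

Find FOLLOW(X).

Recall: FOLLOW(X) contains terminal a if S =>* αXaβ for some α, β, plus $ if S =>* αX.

We compute FOLLOW(X) using the standard algorithm.
FOLLOW(S) starts with {$}.
FIRST(S) = {a, b, c}
FIRST(X) = {c}
FIRST(Y) = {a, b, c}
FOLLOW(S) = {$}
FOLLOW(X) = {$}
FOLLOW(Y) = {$}
Therefore, FOLLOW(X) = {$}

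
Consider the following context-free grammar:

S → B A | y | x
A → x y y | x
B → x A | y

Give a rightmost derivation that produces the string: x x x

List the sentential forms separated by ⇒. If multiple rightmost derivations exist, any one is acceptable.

S ⇒ B A ⇒ B x ⇒ x A x ⇒ x x x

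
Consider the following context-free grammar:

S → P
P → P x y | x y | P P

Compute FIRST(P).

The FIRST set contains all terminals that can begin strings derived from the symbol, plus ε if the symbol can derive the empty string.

We compute FIRST(P) using the standard algorithm.
FIRST(P) = {x}
FIRST(S) = {x}
Therefore, FIRST(P) = {x}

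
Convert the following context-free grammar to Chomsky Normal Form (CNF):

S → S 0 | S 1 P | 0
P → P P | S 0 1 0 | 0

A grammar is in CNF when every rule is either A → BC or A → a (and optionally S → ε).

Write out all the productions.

T0 → 0; T1 → 1; S → 0; P → 0; S → S T0; S → S X0; X0 → T1 P; P → P P; P → S X1; X1 → T0 X2; X2 → T1 T0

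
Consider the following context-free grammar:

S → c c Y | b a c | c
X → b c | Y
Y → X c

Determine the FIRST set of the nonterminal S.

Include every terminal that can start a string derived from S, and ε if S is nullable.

We compute FIRST(S) using the standard algorithm.
FIRST(S) = {b, c}
FIRST(X) = {b}
FIRST(Y) = {b}
Therefore, FIRST(S) = {b, c}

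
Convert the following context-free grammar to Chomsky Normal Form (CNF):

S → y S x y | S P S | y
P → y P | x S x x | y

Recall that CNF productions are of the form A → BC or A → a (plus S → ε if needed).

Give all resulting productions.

TY → y; TX → x; S → y; P → y; S → TY X0; X0 → S X1; X1 → TX TY; S → S X2; X2 → P S; P → TY P; P → TX X3; X3 → S X4; X4 → TX TX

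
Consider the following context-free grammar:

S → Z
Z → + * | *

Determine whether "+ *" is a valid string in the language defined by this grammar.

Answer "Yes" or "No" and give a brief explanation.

Yes - a valid derivation exists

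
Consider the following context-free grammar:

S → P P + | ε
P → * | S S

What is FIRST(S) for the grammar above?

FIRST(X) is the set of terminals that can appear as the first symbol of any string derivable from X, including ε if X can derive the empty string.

We compute FIRST(S) using the standard algorithm.
FIRST(P) = {*, +, ε}
FIRST(S) = {*, +, ε}
Therefore, FIRST(S) = {*, +, ε}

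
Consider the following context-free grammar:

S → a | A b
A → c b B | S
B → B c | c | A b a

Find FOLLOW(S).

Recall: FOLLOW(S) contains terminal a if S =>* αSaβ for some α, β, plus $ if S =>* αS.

We compute FOLLOW(S) using the standard algorithm.
FOLLOW(S) starts with {$}.
FIRST(A) = {a, c}
FIRST(B) = {a, c}
FIRST(S) = {a, c}
FOLLOW(A) = {b}
FOLLOW(B) = {b, c}
FOLLOW(S) = {$, b}
Therefore, FOLLOW(S) = {$, b}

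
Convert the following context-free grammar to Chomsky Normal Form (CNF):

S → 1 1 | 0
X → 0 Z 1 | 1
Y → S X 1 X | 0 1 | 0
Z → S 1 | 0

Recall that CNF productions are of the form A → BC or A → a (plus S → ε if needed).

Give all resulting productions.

T1 → 1; S → 0; T0 → 0; X → 1; Y → 0; Z → 0; S → T1 T1; X → T0 X0; X0 → Z T1; Y → S X1; X1 → X X2; X2 → T1 X; Y → T0 T1; Z → S T1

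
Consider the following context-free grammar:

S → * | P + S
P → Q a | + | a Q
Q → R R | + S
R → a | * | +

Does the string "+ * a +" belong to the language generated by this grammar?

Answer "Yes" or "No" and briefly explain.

No - no valid derivation exists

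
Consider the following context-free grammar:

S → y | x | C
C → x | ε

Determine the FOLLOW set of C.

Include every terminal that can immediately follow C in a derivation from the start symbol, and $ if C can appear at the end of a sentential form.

We compute FOLLOW(C) using the standard algorithm.
FOLLOW(S) starts with {$}.
FIRST(C) = {x, ε}
FIRST(S) = {x, y, ε}
FOLLOW(C) = {$}
FOLLOW(S) = {$}
Therefore, FOLLOW(C) = {$}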